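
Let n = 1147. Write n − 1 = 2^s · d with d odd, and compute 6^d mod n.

1147 − 1 = 1146 = 2^1 · 573, so d = 573.
6^1 ≡ 6 (mod 1147)
6^2 ≡ 6^2 = 36 ≡ 36 (mod 1147)
6^4 ≡ 36^2 = 1296 ≡ 149 (mod 1147)
6^8 ≡ 149^2 = 22201 ≡ 408 (mod 1147)
6^16 ≡ 408^2 = 166464 ≡ 149 (mod 1147)
6^32 ≡ 149^2 = 22201 ≡ 408 (mod 1147)
6^64 ≡ 408^2 = 166464 ≡ 149 (mod 1147)
6^128 ≡ 149^2 = 22201 ≡ 408 (mod 1147)
6^256 ≡ 408^2 = 166464 ≡ 149 (mod 1147)
6^512 ≡ 149^2 = 22201 ≡ 408 (mod 1147)
573 = 512 + 32 + 16 + 8 + 4 + 1 in binary powers of 2.
So 6^573 ≡ 408 · 408 · 149 · 408 · 149 · 6 ≡ 154 (mod 1147).
Squaring chain: 154; never reaches −1, so base 6 is a Miller–Rabin witness that 1147 is composite.

154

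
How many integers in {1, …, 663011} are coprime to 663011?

Factor: 663011 = 41 · 103 · 157.
φ(663011) = (41−1) · (103−1) · (157−1) = 40 · 102 · 156 = 636480.

636480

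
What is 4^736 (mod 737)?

26

4^1 ≡ 4 (mod 737)
4^2 ≡ 4^2 = 16 ≡ 16 (mod 737)
4^4 ≡ 16^2 = 256 ≡ 256 (mod 737)
4^8 ≡ 256^2 = 65536 ≡ 680 (mod 737)
4^16 ≡ 680^2 = 462400 ≡ 301 (mod 737)
4^32 ≡ 301^2 = 90601 ≡ 687 (mod 737)
4^64 ≡ 687^2 = 471969 ≡ 289 (mod 737)
4^128 ≡ 289^2 = 83521 ≡ 240 (mod 737)
4^256 ≡ 240^2 = 57600 ≡ 114 (mod 737)
4^512 ≡ 114^2 = 12996 ≡ 467 (mod 737)
736 = 512 + 128 + 64 + 32 in binary powers of 2.
So 4^736 ≡ 467 · 240 · 289 · 687 ≡ 26 (mod 737).
Since 26 ≠ 1, base 4 is a Fermat witness: 737 is composite.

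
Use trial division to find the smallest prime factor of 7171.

7171 is odd.
Digit sum 16, not divisible by 3.
Ends in 1: not divisible by 5.
7: 7171 = 7·1024 + 3
11: 7171 = 11·651 + 10
13: 7171 = 13·551 + 8
17: 7171 = 17·421 + 14
19: 7171 = 19·377 + 8
23: 7171 = 23·311 + 18
29: 7171 = 29·247 + 8
31: 7171 = 31·231 + 10
37: 7171 = 37·193 + 30
41: 7171 = 41·174 + 37
43: 7171 = 43·166 + 33
47: 7171 = 47·152 + 27
53: 7171 = 53·135 + 16
59: 7171 = 59·121 + 32
61: 7171 = 61·117 + 34
67: 7171 = 67·107 + 2
71: 7171 = 71·101

71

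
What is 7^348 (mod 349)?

1

7^1 ≡ 7 (mod 349)
7^2 ≡ 7^2 = 49 ≡ 49 (mod 349)
7^4 ≡ 49^2 = 2401 ≡ 307 (mod 349)
7^8 ≡ 307^2 = 94249 ≡ 19 (mod 349)
7^16 ≡ 19^2 = 361 ≡ 12 (mod 349)
7^32 ≡ 12^2 = 144 ≡ 144 (mod 349)
7^64 ≡ 144^2 = 20736 ≡ 145 (mod 349)
7^128 ≡ 145^2 = 21025 ≡ 85 (mod 349)
7^256 ≡ 85^2 = 7225 ≡ 245 (mod 349)
348 = 256 + 64 + 16 + 8 + 4 in binary powers of 2.
So 7^348 ≡ 245 · 145 · 12 · 19 · 307 ≡ 1 (mod 349).
Since the result is 1, base 7 gives no evidence that 349 is composite.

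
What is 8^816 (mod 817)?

8^1 ≡ 8 (mod 817)
8^2 ≡ 8^2 = 64 ≡ 64 (mod 817)
8^4 ≡ 64^2 = 4096 ≡ 11 (mod 817)
8^8 ≡ 11^2 = 121 ≡ 121 (mod 817)
8^16 ≡ 121^2 = 14641 ≡ 752 (mod 817)
8^32 ≡ 752^2 = 565504 ≡ 140 (mod 817)
8^64 ≡ 140^2 = 19600 ≡ 809 (mod 817)
8^128 ≡ 809^2 = 654481 ≡ 64 (mod 817)
8^256 ≡ 64^2 = 4096 ≡ 11 (mod 817)
8^512 ≡ 11^2 = 121 ≡ 121 (mod 817)
816 = 512 + 256 + 32 + 16 in binary powers of 2.
So 8^816 ≡ 121 · 11 · 140 · 752 ≡ 742 (mod 817).
Since 742 ≠ 1, base 8 is a Fermat witness: 817 is composite.

742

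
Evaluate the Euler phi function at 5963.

5808

Factor: 5963 = 67 · 89.
φ(5963) = (67−1) · (89−1) = 66 · 88 = 5808.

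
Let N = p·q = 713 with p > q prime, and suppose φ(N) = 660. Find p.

31

φ(n) = (p−1)(q−1) = n − (p+q) + 1, so p + q = 713 − 660 + 1 = 54.
p and q are the roots of t² − 54t + 713 = 0.
Discriminant: 54² − 4·713 = 2916 − 2852 = 64; √64 = 8.
q = (54 − 8)/2 = 23, p = (54 + 8)/2 = 31.
Check: 23 · 31 = 713.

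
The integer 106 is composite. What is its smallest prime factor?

2

106 is even: 2 divides it.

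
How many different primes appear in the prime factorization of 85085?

85085 = 5 · 17017
17017 = 7 · 2431
2431 = 11 · 221
221 = 13 · 17
85085 = 5 · 7 · 11 · 13 · 17, which has 5 distinct prime factors.

5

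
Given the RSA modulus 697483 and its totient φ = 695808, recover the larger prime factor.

φ(n) = (p−1)(q−1) = n − (p+q) + 1, so p + q = 697483 − 695808 + 1 = 1676.
p and q are the roots of t² − 1676t + 697483 = 0.
Discriminant: 1676² − 4·697483 = 2808976 − 2789932 = 19044; √19044 = 138.
q = (1676 − 138)/2 = 769, p = (1676 + 138)/2 = 907.
Check: 769 · 907 = 697483.

907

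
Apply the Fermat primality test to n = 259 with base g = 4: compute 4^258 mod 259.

4^1 ≡ 4 (mod 259)
4^2 ≡ 4^2 = 16 ≡ 16 (mod 259)
4^4 ≡ 16^2 = 256 ≡ 256 (mod 259)
4^8 ≡ 256^2 = 65536 ≡ 9 (mod 259)
4^16 ≡ 9^2 = 81 ≡ 81 (mod 259)
4^32 ≡ 81^2 = 6561 ≡ 86 (mod 259)
4^64 ≡ 86^2 = 7396 ≡ 144 (mod 259)
4^128 ≡ 144^2 = 20736 ≡ 16 (mod 259)
4^256 ≡ 16^2 = 256 ≡ 256 (mod 259)
258 = 256 + 2 in binary powers of 2.
So 4^258 ≡ 256 · 16 ≡ 211 (mod 259).
Since 211 ≠ 1, base 4 is a Fermat witness: 259 is composite.

211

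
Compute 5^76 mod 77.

5^1 ≡ 5 (mod 77)
5^2 ≡ 5^2 = 25 ≡ 25 (mod 77)
5^4 ≡ 25^2 = 625 ≡ 9 (mod 77)
5^8 ≡ 9^2 = 81 ≡ 4 (mod 77)
5^16 ≡ 4^2 = 16 ≡ 16 (mod 77)
5^32 ≡ 16^2 = 256 ≡ 25 (mod 77)
5^64 ≡ 25^2 = 625 ≡ 9 (mod 77)
76 = 64 + 8 + 4 in binary powers of 2.
So 5^76 ≡ 9 · 4 · 9 ≡ 16 (mod 77).
Since 16 ≠ 1, base 5 is a Fermat witness: 77 is composite.

16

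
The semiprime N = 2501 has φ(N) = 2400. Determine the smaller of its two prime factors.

φ(n) = (p−1)(q−1) = n − (p+q) + 1, so p + q = 2501 − 2400 + 1 = 102.
p and q are the roots of t² − 102t + 2501 = 0.
Discriminant: 102² − 4·2501 = 10404 − 10004 = 400; √400 = 20.
q = (102 − 20)/2 = 41, p = (102 + 20)/2 = 61.
Check: 41 · 61 = 2501.

41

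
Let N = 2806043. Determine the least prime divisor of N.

37

2806043 is odd.
Digit sum 23, not divisible by 3.
Ends in 3: not divisible by 5.
7: 2806043 = 7·400863 + 2
11: 2806043 = 11·255094 + 9
13: 2806043 = 13·215849 + 6
17: 2806043 = 17·165061 + 6
19: 2806043 = 19·147686 + 9
23: 2806043 = 23·122001 + 20
29: 2806043 = 29·96760 + 3
31: 2806043 = 31·90517 + 16
37: 2806043 = 37·75839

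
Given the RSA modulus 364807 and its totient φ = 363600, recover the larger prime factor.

607

φ(n) = (p−1)(q−1) = n − (p+q) + 1, so p + q = 364807 − 363600 + 1 = 1208.
p and q are the roots of t² − 1208t + 364807 = 0.
Discriminant: 1208² − 4·364807 = 1459264 − 1459228 = 36; √36 = 6.
q = (1208 − 6)/2 = 601, p = (1208 + 6)/2 = 607.
Check: 601 · 607 = 364807.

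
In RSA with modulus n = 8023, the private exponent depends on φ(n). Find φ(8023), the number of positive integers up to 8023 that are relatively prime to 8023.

Factor: 8023 = 71 · 113.
φ(8023) = (71−1) · (113−1) = 70 · 112 = 7840.

7840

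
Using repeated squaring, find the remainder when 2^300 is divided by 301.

2^1 ≡ 2 (mod 301)
2^2 ≡ 2^2 = 4 ≡ 4 (mod 301)
2^4 ≡ 4^2 = 16 ≡ 16 (mod 301)
2^8 ≡ 16^2 = 256 ≡ 256 (mod 301)
2^16 ≡ 256^2 = 65536 ≡ 219 (mod 301)
2^32 ≡ 219^2 = 47961 ≡ 102 (mod 301)
2^64 ≡ 102^2 = 10404 ≡ 170 (mod 301)
2^128 ≡ 170^2 = 28900 ≡ 4 (mod 301)
2^256 ≡ 4^2 = 16 ≡ 16 (mod 301)
300 = 256 + 32 + 8 + 4 in binary powers of 2.
So 2^300 ≡ 16 · 102 · 256 · 16 ≡ 64 (mod 301).
Since 64 ≠ 1, base 2 is a Fermat witness: 301 is composite.

64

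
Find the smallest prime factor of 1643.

1643 is odd.
Digit sum 14, not divisible by 3.
Ends in 3: not divisible by 5.
7: 1643 = 7·234 + 5
11: 1643 = 11·149 + 4
13: 1643 = 13·126 + 5
17: 1643 = 17·96 + 11
19: 1643 = 19·86 + 9
23: 1643 = 23·71 + 10
29: 1643 = 29·56 + 19
31: 1643 = 31·53

31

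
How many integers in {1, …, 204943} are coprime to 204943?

Factor: 204943 = 29 · 37 · 191.
φ(204943) = (29−1) · (37−1) · (191−1) = 28 · 36 · 190 = 191520.

191520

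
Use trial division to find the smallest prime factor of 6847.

41

6847 is odd.
Digit sum 25, not divisible by 3.
Ends in 7: not divisible by 5.
7: 6847 = 7·978 + 1
11: 6847 = 11·622 + 5
13: 6847 = 13·526 + 9
17: 6847 = 17·402 + 13
19: 6847 = 19·360 + 7
23: 6847 = 23·297 + 16
29: 6847 = 29·236 + 3
31: 6847 = 31·220 + 27
37: 6847 = 37·185 + 2
41: 6847 = 41·167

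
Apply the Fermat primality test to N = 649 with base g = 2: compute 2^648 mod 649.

2^1 ≡ 2 (mod 649)
2^2 ≡ 2^2 = 4 ≡ 4 (mod 649)
2^4 ≡ 4^2 = 16 ≡ 16 (mod 649)
2^8 ≡ 16^2 = 256 ≡ 256 (mod 649)
2^16 ≡ 256^2 = 65536 ≡ 636 (mod 649)
2^32 ≡ 636^2 = 404496 ≡ 169 (mod 649)
2^64 ≡ 169^2 = 28561 ≡ 5 (mod 649)
2^128 ≡ 5^2 = 25 ≡ 25 (mod 649)
2^256 ≡ 25^2 = 625 ≡ 625 (mod 649)
2^512 ≡ 625^2 = 390625 ≡ 576 (mod 649)
648 = 512 + 128 + 8 in binary powers of 2.
So 2^648 ≡ 576 · 25 · 256 ≡ 80 (mod 649).
Since 80 ≠ 1, base 2 is a Fermat witness: 649 is composite.

80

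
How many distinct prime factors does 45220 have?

5

45220 = 2^2 · 11305
11305 = 5 · 2261
2261 = 7 · 323
323 = 17 · 19
45220 = 2^2 · 5 · 7 · 17 · 19, which has 5 distinct prime factors.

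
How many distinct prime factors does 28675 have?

3

28675 = 5^2 · 1147
1147 = 31 · 37
28675 = 5^2 · 31 · 37, which has 3 distinct prime factors.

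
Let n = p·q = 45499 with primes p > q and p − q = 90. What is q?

173

Since p = q + 90, we have 45499 = q(q + 90), so q² + 90q − 45499 = 0.
Discriminant: 90² + 4·45499 = 8100 + 181996 = 190096; √190096 = 436.
q = (−90 + 436)/2 = 173, and p = q + 90 = 263.
Check: 173 · 263 = 45499.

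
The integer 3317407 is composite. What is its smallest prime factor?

3317407 is odd.
Digit sum 25, not divisible by 3.
Ends in 7: not divisible by 5.
7: 3317407 = 7·473915 + 2
11: 3317407 = 11·301582 + 5
13: 3317407 = 13·255185 + 2
17: 3317407 = 17·195141 + 10
19: 3317407 = 19·174600 + 7
23: 3317407 = 23·144235 + 2
29: 3317407 = 29·114393 + 10
31: 3317407 = 31·107013 + 4
37: 3317407 = 37·89659 + 24
41: 3317407 = 41·80912 + 15
43: 3317407 = 43·77149

43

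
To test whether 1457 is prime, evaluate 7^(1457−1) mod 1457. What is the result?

7^1 ≡ 7 (mod 1457)
7^2 ≡ 7^2 = 49 ≡ 49 (mod 1457)
7^4 ≡ 49^2 = 2401 ≡ 944 (mod 1457)
7^8 ≡ 944^2 = 891136 ≡ 909 (mod 1457)
7^16 ≡ 909^2 = 826281 ≡ 162 (mod 1457)
7^32 ≡ 162^2 = 26244 ≡ 18 (mod 1457)
7^64 ≡ 18^2 = 324 ≡ 324 (mod 1457)
7^128 ≡ 324^2 = 104976 ≡ 72 (mod 1457)
7^256 ≡ 72^2 = 5184 ≡ 813 (mod 1457)
7^512 ≡ 813^2 = 660969 ≡ 948 (mod 1457)
7^1024 ≡ 948^2 = 898704 ≡ 1192 (mod 1457)
1456 = 1024 + 256 + 128 + 32 + 16 in binary powers of 2.
So 7^1456 ≡ 1192 · 813 · 72 · 18 · 162 ≡ 1278 (mod 1457).
Since 1278 ≠ 1, base 7 is a Fermat witness: 1457 is composite.

1278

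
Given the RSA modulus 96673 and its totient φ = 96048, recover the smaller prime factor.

φ(n) = (p−1)(q−1) = n − (p+q) + 1, so p + q = 96673 − 96048 + 1 = 626.
p and q are the roots of t² − 626t + 96673 = 0.
Discriminant: 626² − 4·96673 = 391876 − 386692 = 5184; √5184 = 72.
q = (626 − 72)/2 = 277, p = (626 + 72)/2 = 349.
Check: 277 · 349 = 96673.

277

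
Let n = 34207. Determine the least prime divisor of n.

79

34207 is odd.
Digit sum 16, not divisible by 3.
Ends in 7: not divisible by 5.
7: 34207 = 7·4886 + 5
11: 34207 = 11·3109 + 8
13: 34207 = 13·2631 + 4
17: 34207 = 17·2012 + 3
19: 34207 = 19·1800 + 7
23: 34207 = 23·1487 + 6
29: 34207 = 29·1179 + 16
31: 34207 = 31·1103 + 14
37: 34207 = 37·924 + 19
41: 34207 = 41·834 + 13
43: 34207 = 43·795 + 22
47: 34207 = 47·727 + 38
53: 34207 = 53·645 + 22
59: 34207 = 59·579 + 46
61: 34207 = 61·560 + 47
67: 34207 = 67·510 + 37
71: 34207 = 71·481 + 56
73: 34207 = 73·468 + 43
79: 34207 = 79·433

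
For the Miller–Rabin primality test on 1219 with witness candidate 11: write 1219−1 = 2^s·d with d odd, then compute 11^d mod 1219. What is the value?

1219 − 1 = 1218 = 2^1 · 609, so d = 609.
11^1 ≡ 11 (mod 1219)
11^2 ≡ 11^2 = 121 ≡ 121 (mod 1219)
11^4 ≡ 121^2 = 14641 ≡ 13 (mod 1219)
11^8 ≡ 13^2 = 169 ≡ 169 (mod 1219)
11^16 ≡ 169^2 = 28561 ≡ 524 (mod 1219)
11^32 ≡ 524^2 = 274576 ≡ 301 (mod 1219)
11^64 ≡ 301^2 = 90601 ≡ 395 (mod 1219)
11^128 ≡ 395^2 = 156025 ≡ 1212 (mod 1219)
11^256 ≡ 1212^2 = 1468944 ≡ 49 (mod 1219)
11^512 ≡ 49^2 = 2401 ≡ 1182 (mod 1219)
609 = 512 + 64 + 32 + 1 in binary powers of 2.
So 11^609 ≡ 1182 · 395 · 301 · 11 ≡ 378 (mod 1219).
Squaring chain: 378; never reaches −1, so base 11 is a Miller–Rabin witness that 1219 is composite.

378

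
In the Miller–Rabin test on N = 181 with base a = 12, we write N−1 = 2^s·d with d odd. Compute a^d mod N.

181 − 1 = 180 = 2^2 · 45, so d = 45.
12^1 ≡ 12 (mod 181)
12^2 ≡ 12^2 = 144 ≡ 144 (mod 181)
12^4 ≡ 144^2 = 20736 ≡ 102 (mod 181)
12^8 ≡ 102^2 = 10404 ≡ 87 (mod 181)
12^16 ≡ 87^2 = 7569 ≡ 148 (mod 181)
12^32 ≡ 148^2 = 21904 ≡ 3 (mod 181)
45 = 32 + 8 + 4 + 1 in binary powers of 2.
So 12^45 ≡ 3 · 87 · 102 · 12 ≡ 180 (mod 181).
Since 12^d ≡ 180 (mod 181), base 12 does not prove 181 composite.

180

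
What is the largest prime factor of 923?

71

923 = 13 · 71
71 is prime.
So 923 = 13 · 71; the largest prime factor is 71.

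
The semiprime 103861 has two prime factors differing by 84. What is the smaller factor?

283

Since p = q + 84, we have 103861 = q(q + 84), so q² + 84q − 103861 = 0.
Discriminant: 84² + 4·103861 = 7056 + 415444 = 422500; √422500 = 650.
q = (−84 + 650)/2 = 283, and p = q + 84 = 367.
Check: 283 · 367 = 103861.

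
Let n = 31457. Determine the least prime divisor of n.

31457 is odd.
Digit sum 20, not divisible by 3.
Ends in 7: not divisible by 5.
7: 31457 = 7·4493 + 6
11: 31457 = 11·2859 + 8
13: 31457 = 13·2419 + 10
17: 31457 = 17·1850 + 7
19: 31457 = 19·1655 + 12
23: 31457 = 23·1367 + 16
29: 31457 = 29·1084 + 21
31: 31457 = 31·1014 + 23
37: 31457 = 37·850 + 7
41: 31457 = 41·767 + 10
43: 31457 = 43·731 + 24
47: 31457 = 47·669 + 14
53: 31457 = 53·593 + 28
59: 31457 = 59·533 + 10
61: 31457 = 61·515 + 42
67: 31457 = 67·469 + 34
71: 31457 = 71·443 + 4
73: 31457 = 73·430 + 67
79: 31457 = 79·398 + 15
83: 31457 = 83·379

83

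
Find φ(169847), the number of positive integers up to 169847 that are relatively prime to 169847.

Factor: 169847 = 17 · 97 · 103.
φ(169847) = (17−1) · (97−1) · (103−1) = 16 · 96 · 102 = 156672.

156672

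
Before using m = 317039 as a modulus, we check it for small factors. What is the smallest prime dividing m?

317039 is odd.
Digit sum 23, not divisible by 3.
Ends in 9: not divisible by 5.
7: 317039 = 7·45291 + 2
11: 317039 = 11·28821 + 8
13: 317039 = 13·24387 + 8
17: 317039 = 17·18649 + 6
19: 317039 = 19·16686 + 5
23: 317039 = 23·13784 + 7
29: 317039 = 29·10932 + 11
31: 317039 = 31·10227 + 2
37: 317039 = 37·8568 + 23
41: 317039 = 41·7732 + 27
43: 317039 = 43·7373

43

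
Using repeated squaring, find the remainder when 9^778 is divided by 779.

9^1 ≡ 9 (mod 779)
9^2 ≡ 9^2 = 81 ≡ 81 (mod 779)
9^4 ≡ 81^2 = 6561 ≡ 329 (mod 779)
9^8 ≡ 329^2 = 108241 ≡ 739 (mod 779)
9^16 ≡ 739^2 = 546121 ≡ 42 (mod 779)
9^32 ≡ 42^2 = 1764 ≡ 206 (mod 779)
9^64 ≡ 206^2 = 42436 ≡ 370 (mod 779)
9^128 ≡ 370^2 = 136900 ≡ 575 (mod 779)
9^256 ≡ 575^2 = 330625 ≡ 329 (mod 779)
9^512 ≡ 329^2 = 108241 ≡ 739 (mod 779)
778 = 512 + 256 + 8 + 2 in binary powers of 2.
So 9^778 ≡ 739 · 329 · 739 · 81 ≡ 614 (mod 779).
Since 614 ≠ 1, base 9 is a Fermat witness: 779 is composite.

614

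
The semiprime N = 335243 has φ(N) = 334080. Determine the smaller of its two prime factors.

φ(n) = (p−1)(q−1) = n − (p+q) + 1, so p + q = 335243 − 334080 + 1 = 1164.
p and q are the roots of t² − 1164t + 335243 = 0.
Discriminant: 1164² − 4·335243 = 1354896 − 1340972 = 13924; √13924 = 118.
q = (1164 − 118)/2 = 523, p = (1164 + 118)/2 = 641.
Check: 523 · 641 = 335243.

523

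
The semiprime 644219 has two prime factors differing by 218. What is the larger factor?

919

Since p = q + 218, we have 644219 = q(q + 218), so q² + 218q − 644219 = 0.
Discriminant: 218² + 4·644219 = 47524 + 2576876 = 2624400; √2624400 = 1620.
q = (−218 + 1620)/2 = 701, and p = q + 218 = 919.
Check: 701 · 919 = 644219.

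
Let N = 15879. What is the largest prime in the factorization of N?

79

15879 = 3 · 5293
5293 = 67 · 79
79 is prime.
So 15879 = 3 · 67 · 79; the largest prime factor is 79.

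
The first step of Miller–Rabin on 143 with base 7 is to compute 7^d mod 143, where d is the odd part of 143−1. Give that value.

143 − 1 = 142 = 2^1 · 71, so d = 71.
7^1 ≡ 7 (mod 143)
7^2 ≡ 7^2 = 49 ≡ 49 (mod 143)
7^4 ≡ 49^2 = 2401 ≡ 113 (mod 143)
7^8 ≡ 113^2 = 12769 ≡ 42 (mod 143)
7^16 ≡ 42^2 = 1764 ≡ 48 (mod 143)
7^32 ≡ 48^2 = 2304 ≡ 16 (mod 143)
7^64 ≡ 16^2 = 256 ≡ 113 (mod 143)
71 = 64 + 4 + 2 + 1 in binary powers of 2.
So 7^71 ≡ 113 · 113 · 49 · 7 ≡ 106 (mod 143).
Squaring chain: 106; never reaches −1, so base 7 is a Miller–Rabin witness that 143 is composite.

106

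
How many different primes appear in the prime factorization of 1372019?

1372019 = 11^2 · 11339
11339 = 17 · 667
667 = 23 · 29
1372019 = 11^2 · 17 · 23 · 29, which has 4 distinct prime factors.

4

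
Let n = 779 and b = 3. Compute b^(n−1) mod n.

214

3^1 ≡ 3 (mod 779)
3^2 ≡ 3^2 = 9 ≡ 9 (mod 779)
3^4 ≡ 9^2 = 81 ≡ 81 (mod 779)
3^8 ≡ 81^2 = 6561 ≡ 329 (mod 779)
3^16 ≡ 329^2 = 108241 ≡ 739 (mod 779)
3^32 ≡ 739^2 = 546121 ≡ 42 (mod 779)
3^64 ≡ 42^2 = 1764 ≡ 206 (mod 779)
3^128 ≡ 206^2 = 42436 ≡ 370 (mod 779)
3^256 ≡ 370^2 = 136900 ≡ 575 (mod 779)
3^512 ≡ 575^2 = 330625 ≡ 329 (mod 779)
778 = 512 + 256 + 8 + 2 in binary powers of 2.
So 3^778 ≡ 329 · 575 · 329 · 9 ≡ 214 (mod 779).
Since 214 ≠ 1, base 3 is a Fermat witness: 779 is composite.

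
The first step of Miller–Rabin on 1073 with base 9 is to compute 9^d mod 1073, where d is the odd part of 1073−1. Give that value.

863

1073 − 1 = 1072 = 2^4 · 67, so d = 67.
9^1 ≡ 9 (mod 1073)
9^2 ≡ 9^2 = 81 ≡ 81 (mod 1073)
9^4 ≡ 81^2 = 6561 ≡ 123 (mod 1073)
9^8 ≡ 123^2 = 15129 ≡ 107 (mod 1073)
9^16 ≡ 107^2 = 11449 ≡ 719 (mod 1073)
9^32 ≡ 719^2 = 516961 ≡ 848 (mod 1073)
9^64 ≡ 848^2 = 719104 ≡ 194 (mod 1073)
67 = 64 + 2 + 1 in binary powers of 2.
So 9^67 ≡ 194 · 81 · 9 ≡ 863 (mod 1073).
Squaring chain: 863 → 107 → 719 → 848; never reaches −1, so base 9 is a Miller–Rabin witness that 1073 is composite.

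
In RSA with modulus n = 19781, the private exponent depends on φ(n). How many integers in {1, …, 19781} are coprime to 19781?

Factor: 19781 = 131 · 151.
φ(19781) = (131−1) · (151−1) = 130 · 150 = 19500.

19500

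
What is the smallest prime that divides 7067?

7067 is odd.
Digit sum 20, not divisible by 3.
Ends in 7: not divisible by 5.
7: 7067 = 7·1009 + 4
11: 7067 = 11·642 + 5
13: 7067 = 13·543 + 8
17: 7067 = 17·415 + 12
19: 7067 = 19·371 + 18
23: 7067 = 23·307 + 6
29: 7067 = 29·243 + 20
31: 7067 = 31·227 + 30
37: 7067 = 37·191

37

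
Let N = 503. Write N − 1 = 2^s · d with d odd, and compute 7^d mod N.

503 − 1 = 502 = 2^1 · 251, so d = 251.
7^1 ≡ 7 (mod 503)
7^2 ≡ 7^2 = 49 ≡ 49 (mod 503)
7^4 ≡ 49^2 = 2401 ≡ 389 (mod 503)
7^8 ≡ 389^2 = 151321 ≡ 421 (mod 503)
7^16 ≡ 421^2 = 177241 ≡ 185 (mod 503)
7^32 ≡ 185^2 = 34225 ≡ 21 (mod 503)
7^64 ≡ 21^2 = 441 ≡ 441 (mod 503)
7^128 ≡ 441^2 = 194481 ≡ 323 (mod 503)
251 = 128 + 64 + 32 + 16 + 8 + 2 + 1 in binary powers of 2.
So 7^251 ≡ 323 · 441 · 21 · 185 · 421 · 49 · 7 ≡ 1 (mod 503).
Since 7^d ≡ 1 (mod 503), base 7 does not prove 503 composite.

1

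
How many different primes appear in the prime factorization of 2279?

2279 = 43 · 53
2279 = 43 · 53, which has 2 distinct prime factors.

2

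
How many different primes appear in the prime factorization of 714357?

714357 = 3^2 · 79373
79373 = 7 · 11339
11339 = 17 · 667
667 = 23 · 29
714357 = 3^2 · 7 · 17 · 23 · 29, which has 5 distinct prime factors.

5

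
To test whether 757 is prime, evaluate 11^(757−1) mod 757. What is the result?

1

11^1 ≡ 11 (mod 757)
11^2 ≡ 11^2 = 121 ≡ 121 (mod 757)
11^4 ≡ 121^2 = 14641 ≡ 258 (mod 757)
11^8 ≡ 258^2 = 66564 ≡ 705 (mod 757)
11^16 ≡ 705^2 = 497025 ≡ 433 (mod 757)
11^32 ≡ 433^2 = 187489 ≡ 510 (mod 757)
11^64 ≡ 510^2 = 260100 ≡ 449 (mod 757)
11^128 ≡ 449^2 = 201601 ≡ 239 (mod 757)
11^256 ≡ 239^2 = 57121 ≡ 346 (mod 757)
11^512 ≡ 346^2 = 119716 ≡ 110 (mod 757)
756 = 512 + 128 + 64 + 32 + 16 + 4 in binary powers of 2.
So 11^756 ≡ 110 · 239 · 449 · 510 · 433 · 258 ≡ 1 (mod 757).
Since the result is 1, base 11 gives no evidence that 757 is composite.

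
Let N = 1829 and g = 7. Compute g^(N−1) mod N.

1600

7^1 ≡ 7 (mod 1829)
7^2 ≡ 7^2 = 49 ≡ 49 (mod 1829)
7^4 ≡ 49^2 = 2401 ≡ 572 (mod 1829)
7^8 ≡ 572^2 = 327184 ≡ 1622 (mod 1829)
7^16 ≡ 1622^2 = 2630884 ≡ 782 (mod 1829)
7^32 ≡ 782^2 = 611524 ≡ 638 (mod 1829)
7^64 ≡ 638^2 = 407044 ≡ 1006 (mod 1829)
7^128 ≡ 1006^2 = 1012036 ≡ 599 (mod 1829)
7^256 ≡ 599^2 = 358801 ≡ 317 (mod 1829)
7^512 ≡ 317^2 = 100489 ≡ 1723 (mod 1829)
7^1024 ≡ 1723^2 = 2968729 ≡ 262 (mod 1829)
1828 = 1024 + 512 + 256 + 32 + 4 in binary powers of 2.
So 7^1828 ≡ 262 · 1723 · 317 · 638 · 572 ≡ 1600 (mod 1829).
Since 1600 ≠ 1, base 7 is a Fermat witness: 1829 is composite.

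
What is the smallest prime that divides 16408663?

89

16408663 is odd.
Digit sum 34, not divisible by 3.
Ends in 3: not divisible by 5.
7: 16408663 = 7·2344094 + 5
11: 16408663 = 11·1491696 + 7
13: 16408663 = 13·1262204 + 11
17: 16408663 = 17·965215 + 8
19: 16408663 = 19·863613 + 16
23: 16408663 = 23·713420 + 3
29: 16408663 = 29·565815 + 28
31: 16408663 = 31·529311 + 22
37: 16408663 = 37·443477 + 14
41: 16408663 = 41·400211 + 12
43: 16408663 = 43·381596 + 35
47: 16408663 = 47·349120 + 23
53: 16408663 = 53·309597 + 22
59: 16408663 = 59·278112 + 55
61: 16408663 = 61·268994 + 29
67: 16408663 = 67·244905 + 28
71: 16408663 = 71·231107 + 66
73: 16408663 = 73·224776 + 15
79: 16408663 = 79·207704 + 47
83: 16408663 = 83·197694 + 61
89: 16408663 = 89·184367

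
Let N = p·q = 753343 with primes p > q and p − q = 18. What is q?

859

Since p = q + 18, we have 753343 = q(q + 18), so q² + 18q − 753343 = 0.
Discriminant: 18² + 4·753343 = 324 + 3013372 = 3013696; √3013696 = 1736.
q = (−18 + 1736)/2 = 859, and p = q + 18 = 877.
Check: 859 · 877 = 753343.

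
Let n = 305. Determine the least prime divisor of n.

5

305 is odd.
Digit sum 8, not divisible by 3.
Ends in 5: divisible by 5.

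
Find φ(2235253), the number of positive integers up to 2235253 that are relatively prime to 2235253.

Factor: 2235253 = 113 · 131 · 151.
φ(2235253) = (113−1) · (131−1) · (151−1) = 112 · 130 · 150 = 2184000.

2184000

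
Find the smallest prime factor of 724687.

31

724687 is odd.
Digit sum 34, not divisible by 3.
Ends in 7: not divisible by 5.
7: 724687 = 7·103526 + 5
11: 724687 = 11·65880 + 7
13: 724687 = 13·55745 + 2
17: 724687 = 17·42628 + 11
19: 724687 = 19·38141 + 8
23: 724687 = 23·31508 + 3
29: 724687 = 29·24989 + 6
31: 724687 = 31·23377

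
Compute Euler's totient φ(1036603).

998400

Factor: 1036603 = 41 · 131 · 193.
φ(1036603) = (41−1) · (131−1) · (193−1) = 40 · 130 · 192 = 998400.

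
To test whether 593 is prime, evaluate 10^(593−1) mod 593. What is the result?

10^1 ≡ 10 (mod 593)
10^2 ≡ 10^2 = 100 ≡ 100 (mod 593)
10^4 ≡ 100^2 = 10000 ≡ 512 (mod 593)
10^8 ≡ 512^2 = 262144 ≡ 38 (mod 593)
10^16 ≡ 38^2 = 1444 ≡ 258 (mod 593)
10^32 ≡ 258^2 = 66564 ≡ 148 (mod 593)
10^64 ≡ 148^2 = 21904 ≡ 556 (mod 593)
10^128 ≡ 556^2 = 309136 ≡ 183 (mod 593)
10^256 ≡ 183^2 = 33489 ≡ 281 (mod 593)
10^512 ≡ 281^2 = 78961 ≡ 92 (mod 593)
592 = 512 + 64 + 16 in binary powers of 2.
So 10^592 ≡ 92 · 556 · 258 ≡ 1 (mod 593).
Since the result is 1, base 10 gives no evidence that 593 is composite.

1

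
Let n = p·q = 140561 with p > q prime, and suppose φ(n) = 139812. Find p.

383

φ(n) = (p−1)(q−1) = n − (p+q) + 1, so p + q = 140561 − 139812 + 1 = 750.
p and q are the roots of t² − 750t + 140561 = 0.
Discriminant: 750² − 4·140561 = 562500 − 562244 = 256; √256 = 16.
q = (750 − 16)/2 = 367, p = (750 + 16)/2 = 383.
Check: 367 · 383 = 140561.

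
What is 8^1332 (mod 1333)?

64

8^1 ≡ 8 (mod 1333)
8^2 ≡ 8^2 = 64 ≡ 64 (mod 1333)
8^4 ≡ 64^2 = 4096 ≡ 97 (mod 1333)
8^8 ≡ 97^2 = 9409 ≡ 78 (mod 1333)
8^16 ≡ 78^2 = 6084 ≡ 752 (mod 1333)
8^32 ≡ 752^2 = 565504 ≡ 312 (mod 1333)
8^64 ≡ 312^2 = 97344 ≡ 35 (mod 1333)
8^128 ≡ 35^2 = 1225 ≡ 1225 (mod 1333)
8^256 ≡ 1225^2 = 1500625 ≡ 1000 (mod 1333)
8^512 ≡ 1000^2 = 1000000 ≡ 250 (mod 1333)
8^1024 ≡ 250^2 = 62500 ≡ 1182 (mod 1333)
1332 = 1024 + 256 + 32 + 16 + 4 in binary powers of 2.
So 8^1332 ≡ 1182 · 1000 · 312 · 752 · 97 ≡ 64 (mod 1333).
Since 64 ≠ 1, base 8 is a Fermat witness: 1333 is composite.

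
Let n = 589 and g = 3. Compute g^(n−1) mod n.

3^1 ≡ 3 (mod 589)
3^2 ≡ 3^2 = 9 ≡ 9 (mod 589)
3^4 ≡ 9^2 = 81 ≡ 81 (mod 589)
3^8 ≡ 81^2 = 6561 ≡ 82 (mod 589)
3^16 ≡ 82^2 = 6724 ≡ 245 (mod 589)
3^32 ≡ 245^2 = 60025 ≡ 536 (mod 589)
3^64 ≡ 536^2 = 287296 ≡ 453 (mod 589)
3^128 ≡ 453^2 = 205209 ≡ 237 (mod 589)
3^256 ≡ 237^2 = 56169 ≡ 214 (mod 589)
3^512 ≡ 214^2 = 45796 ≡ 443 (mod 589)
588 = 512 + 64 + 8 + 4 in binary powers of 2.
So 3^588 ≡ 443 · 453 · 82 · 81 ≡ 562 (mod 589).
Since 562 ≠ 1, base 3 is a Fermat witness: 589 is composite.

562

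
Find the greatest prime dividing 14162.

97

14162 = 2 · 7081
7081 = 73 · 97
97 is prime.
So 14162 = 2 · 73 · 97; the largest prime factor is 97.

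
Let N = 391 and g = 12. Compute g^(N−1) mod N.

12^1 ≡ 12 (mod 391)
12^2 ≡ 12^2 = 144 ≡ 144 (mod 391)
12^4 ≡ 144^2 = 20736 ≡ 13 (mod 391)
12^8 ≡ 13^2 = 169 ≡ 169 (mod 391)
12^16 ≡ 169^2 = 28561 ≡ 18 (mod 391)
12^32 ≡ 18^2 = 324 ≡ 324 (mod 391)
12^64 ≡ 324^2 = 104976 ≡ 188 (mod 391)
12^128 ≡ 188^2 = 35344 ≡ 154 (mod 391)
12^256 ≡ 154^2 = 23716 ≡ 256 (mod 391)
390 = 256 + 128 + 4 + 2 in binary powers of 2.
So 12^390 ≡ 256 · 154 · 13 · 144 ≡ 87 (mod 391).
Since 87 ≠ 1, base 12 is a Fermat witness: 391 is composite.

87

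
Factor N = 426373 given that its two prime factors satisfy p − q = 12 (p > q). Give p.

Since p = q + 12, we have 426373 = q(q + 12), so q² + 12q − 426373 = 0.
Discriminant: 12² + 4·426373 = 144 + 1705492 = 1705636; √1705636 = 1306.
q = (−12 + 1306)/2 = 647, and p = q + 12 = 659.
Check: 647 · 659 = 426373.

659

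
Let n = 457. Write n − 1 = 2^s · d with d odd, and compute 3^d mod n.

457 − 1 = 456 = 2^3 · 57, so d = 57.
3^1 ≡ 3 (mod 457)
3^2 ≡ 3^2 = 9 ≡ 9 (mod 457)
3^4 ≡ 9^2 = 81 ≡ 81 (mod 457)
3^8 ≡ 81^2 = 6561 ≡ 163 (mod 457)
3^16 ≡ 163^2 = 26569 ≡ 63 (mod 457)
3^32 ≡ 63^2 = 3969 ≡ 313 (mod 457)
57 = 32 + 16 + 8 + 1 in binary powers of 2.
So 3^57 ≡ 313 · 63 · 163 · 3 ≡ 348 (mod 457).
Squaring chain: 348 → 456 → 1; reaches −1, so base 3 does not prove 457 composite.

348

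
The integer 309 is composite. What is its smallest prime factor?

309 is odd.
Digit sum 12, divisible by 3.

3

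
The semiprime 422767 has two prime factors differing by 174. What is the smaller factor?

569

Since p = q + 174, we have 422767 = q(q + 174), so q² + 174q − 422767 = 0.
Discriminant: 174² + 4·422767 = 30276 + 1691068 = 1721344; √1721344 = 1312.
q = (−174 + 1312)/2 = 569, and p = q + 174 = 743.
Check: 569 · 743 = 422767.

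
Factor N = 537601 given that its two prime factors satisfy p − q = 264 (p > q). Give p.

877

Since p = q + 264, we have 537601 = q(q + 264), so q² + 264q − 537601 = 0.
Discriminant: 264² + 4·537601 = 69696 + 2150404 = 2220100; √2220100 = 1490.
q = (−264 + 1490)/2 = 613, and p = q + 264 = 877.
Check: 613 · 877 = 537601.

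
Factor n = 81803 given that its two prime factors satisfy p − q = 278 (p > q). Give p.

Since p = q + 278, we have 81803 = q(q + 278), so q² + 278q − 81803 = 0.
Discriminant: 278² + 4·81803 = 77284 + 327212 = 404496; √404496 = 636.
q = (−278 + 636)/2 = 179, and p = q + 278 = 457.
Check: 179 · 457 = 81803.

457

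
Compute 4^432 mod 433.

1

4^1 ≡ 4 (mod 433)
4^2 ≡ 4^2 = 16 ≡ 16 (mod 433)
4^4 ≡ 16^2 = 256 ≡ 256 (mod 433)
4^8 ≡ 256^2 = 65536 ≡ 153 (mod 433)
4^16 ≡ 153^2 = 23409 ≡ 27 (mod 433)
4^32 ≡ 27^2 = 729 ≡ 296 (mod 433)
4^64 ≡ 296^2 = 87616 ≡ 150 (mod 433)
4^128 ≡ 150^2 = 22500 ≡ 417 (mod 433)
4^256 ≡ 417^2 = 173889 ≡ 256 (mod 433)
432 = 256 + 128 + 32 + 16 in binary powers of 2.
So 4^432 ≡ 256 · 417 · 296 · 27 ≡ 1 (mod 433).
Since the result is 1, base 4 gives no evidence that 433 is composite.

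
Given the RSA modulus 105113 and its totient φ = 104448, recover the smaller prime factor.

φ(n) = (p−1)(q−1) = n − (p+q) + 1, so p + q = 105113 − 104448 + 1 = 666.
p and q are the roots of t² − 666t + 105113 = 0.
Discriminant: 666² − 4·105113 = 443556 − 420452 = 23104; √23104 = 152.
q = (666 − 152)/2 = 257, p = (666 + 152)/2 = 409.
Check: 257 · 409 = 105113.

257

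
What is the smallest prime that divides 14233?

14233 is odd.
Digit sum 13, not divisible by 3.
Ends in 3: not divisible by 5.
7: 14233 = 7·2033 + 2
11: 14233 = 11·1293 + 10
13: 14233 = 13·1094 + 11
17: 14233 = 17·837 + 4
19: 14233 = 19·749 + 2
23: 14233 = 23·618 + 19
29: 14233 = 29·490 + 23
31: 14233 = 31·459 + 4
37: 14233 = 37·384 + 25
41: 14233 = 41·347 + 6
43: 14233 = 43·331

43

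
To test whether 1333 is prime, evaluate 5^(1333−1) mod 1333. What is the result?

838

5^1 ≡ 5 (mod 1333)
5^2 ≡ 5^2 = 25 ≡ 25 (mod 1333)
5^4 ≡ 25^2 = 625 ≡ 625 (mod 1333)
5^8 ≡ 625^2 = 390625 ≡ 56 (mod 1333)
5^16 ≡ 56^2 = 3136 ≡ 470 (mod 1333)
5^32 ≡ 470^2 = 220900 ≡ 955 (mod 1333)
5^64 ≡ 955^2 = 912025 ≡ 253 (mod 1333)
5^128 ≡ 253^2 = 64009 ≡ 25 (mod 1333)
5^256 ≡ 25^2 = 625 ≡ 625 (mod 1333)
5^512 ≡ 625^2 = 390625 ≡ 56 (mod 1333)
5^1024 ≡ 56^2 = 3136 ≡ 470 (mod 1333)
1332 = 1024 + 256 + 32 + 16 + 4 in binary powers of 2.
So 5^1332 ≡ 470 · 625 · 955 · 470 · 625 ≡ 838 (mod 1333).
Since 838 ≠ 1, base 5 is a Fermat witness: 1333 is composite.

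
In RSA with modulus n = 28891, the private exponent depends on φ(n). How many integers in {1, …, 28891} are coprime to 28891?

Factor: 28891 = 167 · 173.
φ(28891) = (167−1) · (173−1) = 166 · 172 = 28552.

28552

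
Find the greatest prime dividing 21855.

47

21855 = 3 · 7285
7285 = 5 · 1457
1457 = 31 · 47
47 is prime.
So 21855 = 3 · 5 · 31 · 47; the largest prime factor is 47.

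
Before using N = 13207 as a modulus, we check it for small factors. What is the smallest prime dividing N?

13207 is odd.
Digit sum 13, not divisible by 3.
Ends in 7: not divisible by 5.
7: 13207 = 7·1886 + 5
11: 13207 = 11·1200 + 7
13: 13207 = 13·1015 + 12
17: 13207 = 17·776 + 15
19: 13207 = 19·695 + 2
23: 13207 = 23·574 + 5
29: 13207 = 29·455 + 12
31: 13207 = 31·426 + 1
37: 13207 = 37·356 + 35
41: 13207 = 41·322 + 5
43: 13207 = 43·307 + 6
47: 13207 = 47·281

47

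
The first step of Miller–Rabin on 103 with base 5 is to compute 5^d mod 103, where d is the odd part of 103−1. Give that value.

102

103 − 1 = 102 = 2^1 · 51, so d = 51.
5^1 ≡ 5 (mod 103)
5^2 ≡ 5^2 = 25 ≡ 25 (mod 103)
5^4 ≡ 25^2 = 625 ≡ 7 (mod 103)
5^8 ≡ 7^2 = 49 ≡ 49 (mod 103)
5^16 ≡ 49^2 = 2401 ≡ 32 (mod 103)
5^32 ≡ 32^2 = 1024 ≡ 97 (mod 103)
51 = 32 + 16 + 2 + 1 in binary powers of 2.
So 5^51 ≡ 97 · 32 · 25 · 5 ≡ 102 (mod 103).
Since 5^d ≡ 102 (mod 103), base 5 does not prove 103 composite.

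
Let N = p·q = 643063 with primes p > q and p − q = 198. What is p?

Since p = q + 198, we have 643063 = q(q + 198), so q² + 198q − 643063 = 0.
Discriminant: 198² + 4·643063 = 39204 + 2572252 = 2611456; √2611456 = 1616.
q = (−198 + 1616)/2 = 709, and p = q + 198 = 907.
Check: 709 · 907 = 643063.

907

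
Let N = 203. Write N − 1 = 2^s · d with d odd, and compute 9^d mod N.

203 − 1 = 202 = 2^1 · 101, so d = 101.
9^1 ≡ 9 (mod 203)
9^2 ≡ 9^2 = 81 ≡ 81 (mod 203)
9^4 ≡ 81^2 = 6561 ≡ 65 (mod 203)
9^8 ≡ 65^2 = 4225 ≡ 165 (mod 203)
9^16 ≡ 165^2 = 27225 ≡ 23 (mod 203)
9^32 ≡ 23^2 = 529 ≡ 123 (mod 203)
9^64 ≡ 123^2 = 15129 ≡ 107 (mod 203)
101 = 64 + 32 + 4 + 1 in binary powers of 2.
So 9^101 ≡ 107 · 123 · 65 · 9 ≡ 4 (mod 203).
Squaring chain: 4; never reaches −1, so base 9 is a Miller–Rabin witness that 203 is composite.

4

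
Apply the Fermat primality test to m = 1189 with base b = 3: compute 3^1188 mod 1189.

3^1 ≡ 3 (mod 1189)
3^2 ≡ 3^2 = 9 ≡ 9 (mod 1189)
3^4 ≡ 9^2 = 81 ≡ 81 (mod 1189)
3^8 ≡ 81^2 = 6561 ≡ 616 (mod 1189)
3^16 ≡ 616^2 = 379456 ≡ 165 (mod 1189)
3^32 ≡ 165^2 = 27225 ≡ 1067 (mod 1189)
3^64 ≡ 1067^2 = 1138489 ≡ 616 (mod 1189)
3^128 ≡ 616^2 = 379456 ≡ 165 (mod 1189)
3^256 ≡ 165^2 = 27225 ≡ 1067 (mod 1189)
3^512 ≡ 1067^2 = 1138489 ≡ 616 (mod 1189)
3^1024 ≡ 616^2 = 379456 ≡ 165 (mod 1189)
1188 = 1024 + 128 + 32 + 4 in binary powers of 2.
So 3^1188 ≡ 165 · 165 · 1067 · 81 ≡ 1147 (mod 1189).
Since 1147 ≠ 1, base 3 is a Fermat witness: 1189 is composite.

1147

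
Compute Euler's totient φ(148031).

133632

Factor: 148031 = 13 · 59 · 193.
φ(148031) = (13−1) · (59−1) · (193−1) = 12 · 58 · 192 = 133632.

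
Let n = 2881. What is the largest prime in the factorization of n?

2881 = 43 · 67
67 is prime.
So 2881 = 43 · 67; the largest prime factor is 67.

67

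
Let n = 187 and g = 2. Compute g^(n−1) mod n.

2^1 ≡ 2 (mod 187)
2^2 ≡ 2^2 = 4 ≡ 4 (mod 187)
2^4 ≡ 4^2 = 16 ≡ 16 (mod 187)
2^8 ≡ 16^2 = 256 ≡ 69 (mod 187)
2^16 ≡ 69^2 = 4761 ≡ 86 (mod 187)
2^32 ≡ 86^2 = 7396 ≡ 103 (mod 187)
2^64 ≡ 103^2 = 10609 ≡ 137 (mod 187)
2^128 ≡ 137^2 = 18769 ≡ 69 (mod 187)
186 = 128 + 32 + 16 + 8 + 2 in binary powers of 2.
So 2^186 ≡ 69 · 103 · 86 · 69 · 4 ≡ 174 (mod 187).
Since 174 ≠ 1, base 2 is a Fermat witness: 187 is composite.

174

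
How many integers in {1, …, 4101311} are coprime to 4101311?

Factor: 4101311 = 151 · 157 · 173.
φ(4101311) = (151−1) · (157−1) · (173−1) = 150 · 156 · 172 = 4024800.

4024800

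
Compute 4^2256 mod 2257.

1839

4^1 ≡ 4 (mod 2257)
4^2 ≡ 4^2 = 16 ≡ 16 (mod 2257)
4^4 ≡ 16^2 = 256 ≡ 256 (mod 2257)
4^8 ≡ 256^2 = 65536 ≡ 83 (mod 2257)
4^16 ≡ 83^2 = 6889 ≡ 118 (mod 2257)
4^32 ≡ 118^2 = 13924 ≡ 382 (mod 2257)
4^64 ≡ 382^2 = 145924 ≡ 1476 (mod 2257)
4^128 ≡ 1476^2 = 2178576 ≡ 571 (mod 2257)
4^256 ≡ 571^2 = 326041 ≡ 1033 (mod 2257)
4^512 ≡ 1033^2 = 1067089 ≡ 1785 (mod 2257)
4^1024 ≡ 1785^2 = 3186225 ≡ 1598 (mod 2257)
4^2048 ≡ 1598^2 = 2553604 ≡ 937 (mod 2257)
2256 = 2048 + 128 + 64 + 16 in binary powers of 2.
So 4^2256 ≡ 937 · 571 · 1476 · 118 ≡ 1839 (mod 2257).
Since 1839 ≠ 1, base 4 is a Fermat witness: 2257 is composite.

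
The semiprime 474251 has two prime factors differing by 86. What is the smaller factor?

Since p = q + 86, we have 474251 = q(q + 86), so q² + 86q − 474251 = 0.
Discriminant: 86² + 4·474251 = 7396 + 1897004 = 1904400; √1904400 = 1380.
q = (−86 + 1380)/2 = 647, and p = q + 86 = 733.
Check: 647 · 733 = 474251.

647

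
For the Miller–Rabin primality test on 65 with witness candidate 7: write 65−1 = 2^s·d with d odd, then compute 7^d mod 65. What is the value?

65 − 1 = 64 = 2^6 · 1, so d = 1.
7^1 ≡ 7 (mod 65)
1 = 1 in binary powers of 2.
So 7^1 ≡ 7 ≡ 7 (mod 65).
Squaring chain: 7 → 49 → 61 → 16 → 61 → 16; never reaches −1, so base 7 is a Miller–Rabin witness that 65 is composite.

7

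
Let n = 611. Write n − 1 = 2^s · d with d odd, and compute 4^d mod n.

101

611 − 1 = 610 = 2^1 · 305, so d = 305.
4^1 ≡ 4 (mod 611)
4^2 ≡ 4^2 = 16 ≡ 16 (mod 611)
4^4 ≡ 16^2 = 256 ≡ 256 (mod 611)
4^8 ≡ 256^2 = 65536 ≡ 159 (mod 611)
4^16 ≡ 159^2 = 25281 ≡ 230 (mod 611)
4^32 ≡ 230^2 = 52900 ≡ 354 (mod 611)
4^64 ≡ 354^2 = 125316 ≡ 61 (mod 611)
4^128 ≡ 61^2 = 3721 ≡ 55 (mod 611)
4^256 ≡ 55^2 = 3025 ≡ 581 (mod 611)
305 = 256 + 32 + 16 + 1 in binary powers of 2.
So 4^305 ≡ 581 · 354 · 230 · 4 ≡ 101 (mod 611).
Squaring chain: 101; never reaches −1, so base 4 is a Miller–Rabin witness that 611 is composite.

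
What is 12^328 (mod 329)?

12^1 ≡ 12 (mod 329)
12^2 ≡ 12^2 = 144 ≡ 144 (mod 329)
12^4 ≡ 144^2 = 20736 ≡ 9 (mod 329)
12^8 ≡ 9^2 = 81 ≡ 81 (mod 329)
12^16 ≡ 81^2 = 6561 ≡ 310 (mod 329)
12^32 ≡ 310^2 = 96100 ≡ 32 (mod 329)
12^64 ≡ 32^2 = 1024 ≡ 37 (mod 329)
12^128 ≡ 37^2 = 1369 ≡ 53 (mod 329)
12^256 ≡ 53^2 = 2809 ≡ 177 (mod 329)
328 = 256 + 64 + 8 in binary powers of 2.
So 12^328 ≡ 177 · 37 · 81 ≡ 121 (mod 329).
Since 121 ≠ 1, base 12 is a Fermat witness: 329 is composite.

121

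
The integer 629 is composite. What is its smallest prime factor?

17

629 is odd.
Digit sum 17, not divisible by 3.
Ends in 9: not divisible by 5.
7: 629 = 7·89 + 6
11: 629 = 11·57 + 2
13: 629 = 13·48 + 5
17: 629 = 17·37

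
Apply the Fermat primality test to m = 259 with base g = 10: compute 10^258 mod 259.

10^1 ≡ 10 (mod 259)
10^2 ≡ 10^2 = 100 ≡ 100 (mod 259)
10^4 ≡ 100^2 = 10000 ≡ 158 (mod 259)
10^8 ≡ 158^2 = 24964 ≡ 100 (mod 259)
10^16 ≡ 100^2 = 10000 ≡ 158 (mod 259)
10^32 ≡ 158^2 = 24964 ≡ 100 (mod 259)
10^64 ≡ 100^2 = 10000 ≡ 158 (mod 259)
10^128 ≡ 158^2 = 24964 ≡ 100 (mod 259)
10^256 ≡ 100^2 = 10000 ≡ 158 (mod 259)
258 = 256 + 2 in binary powers of 2.
So 10^258 ≡ 158 · 100 ≡ 1 (mod 259).
Since the result is 1, base 10 gives no evidence that 259 is composite.

1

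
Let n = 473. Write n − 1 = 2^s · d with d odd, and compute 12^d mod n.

331

473 − 1 = 472 = 2^3 · 59, so d = 59.
12^1 ≡ 12 (mod 473)
12^2 ≡ 12^2 = 144 ≡ 144 (mod 473)
12^4 ≡ 144^2 = 20736 ≡ 397 (mod 473)
12^8 ≡ 397^2 = 157609 ≡ 100 (mod 473)
12^16 ≡ 100^2 = 10000 ≡ 67 (mod 473)
12^32 ≡ 67^2 = 4489 ≡ 232 (mod 473)
59 = 32 + 16 + 8 + 2 + 1 in binary powers of 2.
So 12^59 ≡ 232 · 67 · 100 · 144 · 12 ≡ 331 (mod 473).
Squaring chain: 331 → 298 → 353; never reaches −1, so base 12 is a Miller–Rabin witness that 473 is composite.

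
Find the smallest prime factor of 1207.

17

1207 is odd.
Digit sum 10, not divisible by 3.
Ends in 7: not divisible by 5.
7: 1207 = 7·172 + 3
11: 1207 = 11·109 + 8
13: 1207 = 13·92 + 11
17: 1207 = 17·71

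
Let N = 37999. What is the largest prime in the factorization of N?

37999 = 13 · 2923
2923 = 37 · 79
79 is prime.
So 37999 = 13 · 37 · 79; the largest prime factor is 79.

79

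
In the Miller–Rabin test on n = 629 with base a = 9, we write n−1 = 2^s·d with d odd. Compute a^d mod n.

382

629 − 1 = 628 = 2^2 · 157, so d = 157.
9^1 ≡ 9 (mod 629)
9^2 ≡ 9^2 = 81 ≡ 81 (mod 629)
9^4 ≡ 81^2 = 6561 ≡ 271 (mod 629)
9^8 ≡ 271^2 = 73441 ≡ 477 (mod 629)
9^16 ≡ 477^2 = 227529 ≡ 460 (mod 629)
9^32 ≡ 460^2 = 211600 ≡ 256 (mod 629)
9^64 ≡ 256^2 = 65536 ≡ 120 (mod 629)
9^128 ≡ 120^2 = 14400 ≡ 562 (mod 629)
157 = 128 + 16 + 8 + 4 + 1 in binary powers of 2.
So 9^157 ≡ 562 · 460 · 477 · 271 · 9 ≡ 382 (mod 629).
Squaring chain: 382 → 625; never reaches −1, so base 9 is a Miller–Rabin witness that 629 is composite.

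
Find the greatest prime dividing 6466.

6466 = 2 · 3233
3233 = 53 · 61
61 is prime.
So 6466 = 2 · 53 · 61; the largest prime factor is 61.

61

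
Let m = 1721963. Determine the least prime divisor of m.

1721963 is odd.
Digit sum 29, not divisible by 3.
Ends in 3: not divisible by 5.
7: 1721963 = 7·245994 + 5
11: 1721963 = 11·156542 + 1
13: 1721963 = 13·132458 + 9
17: 1721963 = 17·101291 + 16
19: 1721963 = 19·90629 + 12
23: 1721963 = 23·74867 + 22
29: 1721963 = 29·59378 + 1
31: 1721963 = 31·55547 + 6
37: 1721963 = 37·46539 + 20
41: 1721963 = 41·41999 + 4
43: 1721963 = 43·40045 + 28
47: 1721963 = 47·36637 + 24
53: 1721963 = 53·32489 + 46
59: 1721963 = 59·29185 + 48
61: 1721963 = 61·28228 + 55
67: 1721963 = 67·25700 + 63
71: 1721963 = 71·24253

71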